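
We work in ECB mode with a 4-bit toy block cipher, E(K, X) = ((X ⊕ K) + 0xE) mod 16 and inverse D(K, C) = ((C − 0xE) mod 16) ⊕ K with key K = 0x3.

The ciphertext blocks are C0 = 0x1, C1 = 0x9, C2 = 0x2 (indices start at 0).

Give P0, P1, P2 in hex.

ECB decryption: P_i = D(K, C_i).
P0: D(K, 0x1) = 0x0.
P1: D(K, 0x9) = 0x8.
P2: D(K, 0x2) = 0x7.

P0 = 0x0, P1 = 0x8, P2 = 0x7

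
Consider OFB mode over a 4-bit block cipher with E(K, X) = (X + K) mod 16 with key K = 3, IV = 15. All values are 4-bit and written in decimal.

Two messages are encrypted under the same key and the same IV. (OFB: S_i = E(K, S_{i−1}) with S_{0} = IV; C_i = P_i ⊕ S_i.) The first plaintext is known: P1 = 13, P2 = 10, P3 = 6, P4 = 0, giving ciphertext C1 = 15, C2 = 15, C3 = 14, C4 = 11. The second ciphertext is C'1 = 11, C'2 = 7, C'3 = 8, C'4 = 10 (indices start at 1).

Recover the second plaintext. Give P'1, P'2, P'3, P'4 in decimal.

In OFB with a reused IV, both messages share the same keystream S_i, so C_i ⊕ C'_i = P_i ⊕ P'_i and thus P'_i = P_i ⊕ C_i ⊕ C'_i.
P'1: 13 ⊕ 15 ⊕ 11 = 9.
P'2: 10 ⊕ 15 ⊕ 7 = 2.
P'3: 6 ⊕ 14 ⊕ 8 = 0.
P'4: 0 ⊕ 11 ⊕ 10 = 1.

P'1 = 9, P'2 = 2, P'3 = 0, P'4 = 1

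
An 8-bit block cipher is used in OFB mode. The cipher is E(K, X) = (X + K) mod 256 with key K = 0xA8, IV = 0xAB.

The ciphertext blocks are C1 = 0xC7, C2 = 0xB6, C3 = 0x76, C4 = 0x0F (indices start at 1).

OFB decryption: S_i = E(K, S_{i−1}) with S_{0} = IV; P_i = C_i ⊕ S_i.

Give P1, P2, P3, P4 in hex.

P1: S = E(K, 0xAB) = 0x53; 0xC7 ⊕ 0x53 = 0x94.
P2: S = E(K, 0x53) = 0xFB; 0xB6 ⊕ 0xFB = 0x4D.
P3: S = E(K, 0xFB) = 0xA3; 0x76 ⊕ 0xA3 = 0xD5.
P4: S = E(K, 0xA3) = 0x4B; 0x0F ⊕ 0x4B = 0x44.

P1 = 0x94, P2 = 0x4D, P3 = 0xD5, P4 = 0x44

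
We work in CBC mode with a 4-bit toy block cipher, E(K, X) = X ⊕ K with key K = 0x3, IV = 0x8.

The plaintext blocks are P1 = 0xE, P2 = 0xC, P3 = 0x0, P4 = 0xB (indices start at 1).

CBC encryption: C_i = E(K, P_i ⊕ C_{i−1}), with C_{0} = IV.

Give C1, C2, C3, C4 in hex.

C1 = 0x5, C2 = 0xA, C3 = 0x9, C4 = 0x1

C1: P1 ⊕ 0x8 = 0x6; E(K, 0x6) = 0x5.
C2: P2 ⊕ 0x5 = 0x9; E(K, 0x9) = 0xA.
C3: P3 ⊕ 0xA = 0xA; E(K, 0xA) = 0x9.
C4: P4 ⊕ 0x9 = 0x2; E(K, 0x2) = 0x1.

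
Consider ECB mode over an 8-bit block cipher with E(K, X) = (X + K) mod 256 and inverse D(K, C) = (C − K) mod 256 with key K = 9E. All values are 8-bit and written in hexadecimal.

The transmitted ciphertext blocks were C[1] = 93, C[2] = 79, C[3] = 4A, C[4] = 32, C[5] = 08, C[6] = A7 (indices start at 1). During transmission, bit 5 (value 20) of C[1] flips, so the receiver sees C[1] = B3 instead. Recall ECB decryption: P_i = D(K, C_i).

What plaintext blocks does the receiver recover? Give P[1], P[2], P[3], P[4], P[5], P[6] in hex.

P[1] = 15, P[2] = DB, P[3] = AC, P[4] = 94, P[5] = 6A, P[6] = 09

Only C[1] changed, to B3. In ECB, a change in C_i affects only P_i. Decrypting the received ciphertext:
P[1]: D(K, B3) = 15.
P[2]: D(K, 79) = DB.
P[3]: D(K, 4A) = AC.
P[4]: D(K, 32) = 94.
P[5]: D(K, 08) = 6A.
P[6]: D(K, A7) = 09.
Blocks that differ from the original plaintext: P[1].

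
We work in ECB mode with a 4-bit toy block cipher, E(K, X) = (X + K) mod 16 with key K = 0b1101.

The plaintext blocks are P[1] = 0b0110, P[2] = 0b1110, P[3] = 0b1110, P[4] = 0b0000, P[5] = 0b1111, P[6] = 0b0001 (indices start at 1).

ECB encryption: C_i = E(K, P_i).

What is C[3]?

C[3] = 0b1011

C[3]: E(K, 0b1110) = 0b1011.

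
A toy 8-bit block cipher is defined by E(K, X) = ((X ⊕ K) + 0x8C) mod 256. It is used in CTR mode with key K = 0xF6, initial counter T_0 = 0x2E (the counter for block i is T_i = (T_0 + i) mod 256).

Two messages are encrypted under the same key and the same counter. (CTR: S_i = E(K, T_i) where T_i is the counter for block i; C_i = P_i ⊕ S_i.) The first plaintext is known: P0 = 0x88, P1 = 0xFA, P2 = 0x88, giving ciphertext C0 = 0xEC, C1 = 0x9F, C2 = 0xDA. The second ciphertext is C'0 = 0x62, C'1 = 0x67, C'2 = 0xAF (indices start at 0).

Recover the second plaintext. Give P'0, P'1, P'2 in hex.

P'0 = 0x06, P'1 = 0x02, P'2 = 0xFD

In CTR with a reused counter, both messages share the same keystream S_i, so C_i ⊕ C'_i = P_i ⊕ P'_i and thus P'_i = P_i ⊕ C_i ⊕ C'_i.
P'0: 0x88 ⊕ 0xEC ⊕ 0x62 = 0x06.
P'1: 0xFA ⊕ 0x9F ⊕ 0x67 = 0x02.
P'2: 0x88 ⊕ 0xDA ⊕ 0xAF = 0xFD.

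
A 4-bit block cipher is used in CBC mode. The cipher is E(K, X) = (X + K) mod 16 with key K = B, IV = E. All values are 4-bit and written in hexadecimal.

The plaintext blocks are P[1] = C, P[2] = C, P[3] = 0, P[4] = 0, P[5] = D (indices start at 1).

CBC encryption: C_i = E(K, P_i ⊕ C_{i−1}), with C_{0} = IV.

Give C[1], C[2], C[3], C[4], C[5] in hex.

C[1]: P[1] ⊕ E = 2; E(K, 2) = D.
C[2]: P[2] ⊕ D = 1; E(K, 1) = C.
C[3]: P[3] ⊕ C = C; E(K, C) = 7.
C[4]: P[4] ⊕ 7 = 7; E(K, 7) = 2.
C[5]: P[5] ⊕ 2 = F; E(K, F) = A.

C[1] = D, C[2] = C, C[3] = 7, C[4] = 2, C[5] = A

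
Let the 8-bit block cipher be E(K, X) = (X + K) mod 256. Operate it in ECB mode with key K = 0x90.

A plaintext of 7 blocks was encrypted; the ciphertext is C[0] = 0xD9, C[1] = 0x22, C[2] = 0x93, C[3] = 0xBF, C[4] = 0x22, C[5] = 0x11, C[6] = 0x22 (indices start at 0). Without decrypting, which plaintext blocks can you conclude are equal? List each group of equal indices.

P[1] = P[4] = P[6]

ECB encrypts each block independently with the same key, so equal ciphertext blocks imply equal plaintext blocks.
C[1] = C[4] = C[6] = 0x22, so P[1] = P[4] = P[6].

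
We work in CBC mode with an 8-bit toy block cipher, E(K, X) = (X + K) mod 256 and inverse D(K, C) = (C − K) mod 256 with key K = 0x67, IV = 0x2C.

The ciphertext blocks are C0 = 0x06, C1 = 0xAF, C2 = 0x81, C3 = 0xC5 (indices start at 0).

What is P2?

P2 = 0xB5

CBC decryption: P_i = D(K, C_i) ⊕ C_{i−1}, with C_{−1} = IV.
P2: D(K, 0x81) = 0x1A; 0x1A ⊕ 0xAF = 0xB5.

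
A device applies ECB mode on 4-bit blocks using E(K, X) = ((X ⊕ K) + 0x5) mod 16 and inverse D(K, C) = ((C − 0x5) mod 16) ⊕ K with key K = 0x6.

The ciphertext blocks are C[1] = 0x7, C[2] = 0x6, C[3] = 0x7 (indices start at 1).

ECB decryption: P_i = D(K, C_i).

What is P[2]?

P[2]: D(K, 0x6) = 0x7.

P[2] = 0x7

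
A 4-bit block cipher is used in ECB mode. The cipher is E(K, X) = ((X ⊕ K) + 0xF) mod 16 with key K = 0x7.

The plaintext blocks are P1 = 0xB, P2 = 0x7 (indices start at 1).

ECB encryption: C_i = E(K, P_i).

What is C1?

C1 = 0xB

C1: E(K, 0xB) = 0xB.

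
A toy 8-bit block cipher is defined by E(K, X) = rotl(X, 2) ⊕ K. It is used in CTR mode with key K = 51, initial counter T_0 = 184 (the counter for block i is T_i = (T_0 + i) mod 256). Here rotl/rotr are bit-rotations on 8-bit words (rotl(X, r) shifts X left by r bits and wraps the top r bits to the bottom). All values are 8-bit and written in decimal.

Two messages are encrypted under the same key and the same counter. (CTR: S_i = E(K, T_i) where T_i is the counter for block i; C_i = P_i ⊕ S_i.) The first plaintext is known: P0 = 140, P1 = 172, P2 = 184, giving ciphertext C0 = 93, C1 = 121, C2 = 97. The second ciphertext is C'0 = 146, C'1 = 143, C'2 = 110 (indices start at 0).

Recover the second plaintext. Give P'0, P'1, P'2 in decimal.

P'0 = 67, P'1 = 90, P'2 = 183

In CTR with a reused counter, both messages share the same keystream S_i, so C_i ⊕ C'_i = P_i ⊕ P'_i and thus P'_i = P_i ⊕ C_i ⊕ C'_i.
P'0: 140 ⊕ 93 ⊕ 146 = 67.
P'1: 172 ⊕ 121 ⊕ 143 = 90.
P'2: 184 ⊕ 97 ⊕ 110 = 183.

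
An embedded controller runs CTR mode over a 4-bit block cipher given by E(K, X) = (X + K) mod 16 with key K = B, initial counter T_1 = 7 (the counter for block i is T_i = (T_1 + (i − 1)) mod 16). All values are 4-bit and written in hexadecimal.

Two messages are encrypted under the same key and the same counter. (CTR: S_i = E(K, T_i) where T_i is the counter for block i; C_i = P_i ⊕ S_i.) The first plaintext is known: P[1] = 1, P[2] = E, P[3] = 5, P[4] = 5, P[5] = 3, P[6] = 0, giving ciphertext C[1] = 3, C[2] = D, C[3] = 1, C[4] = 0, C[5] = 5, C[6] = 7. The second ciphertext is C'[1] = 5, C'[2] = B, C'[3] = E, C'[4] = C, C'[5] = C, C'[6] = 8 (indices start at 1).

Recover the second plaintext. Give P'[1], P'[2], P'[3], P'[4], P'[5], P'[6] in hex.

In CTR with a reused counter, both messages share the same keystream S_i, so C_i ⊕ C'_i = P_i ⊕ P'_i and thus P'_i = P_i ⊕ C_i ⊕ C'_i.
P'[1]: 1 ⊕ 3 ⊕ 5 = 7.
P'[2]: E ⊕ D ⊕ B = 8.
P'[3]: 5 ⊕ 1 ⊕ E = A.
P'[4]: 5 ⊕ 0 ⊕ C = 9.
P'[5]: 3 ⊕ 5 ⊕ C = A.
P'[6]: 0 ⊕ 7 ⊕ 8 = F.

P'[1] = 7, P'[2] = 8, P'[3] = A, P'[4] = 9, P'[5] = A, P'[6] = F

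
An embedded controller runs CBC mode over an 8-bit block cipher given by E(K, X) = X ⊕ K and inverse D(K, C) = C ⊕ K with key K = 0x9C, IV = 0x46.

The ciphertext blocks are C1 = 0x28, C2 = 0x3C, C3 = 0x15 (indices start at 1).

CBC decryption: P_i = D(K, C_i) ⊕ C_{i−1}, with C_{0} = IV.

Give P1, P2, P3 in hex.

P1 = 0xF2, P2 = 0x88, P3 = 0xB5

P1: D(K, 0x28) = 0xB4; 0xB4 ⊕ 0x46 = 0xF2.
P2: D(K, 0x3C) = 0xA0; 0xA0 ⊕ 0x28 = 0x88.
P3: D(K, 0x15) = 0x89; 0x89 ⊕ 0x3C = 0xB5.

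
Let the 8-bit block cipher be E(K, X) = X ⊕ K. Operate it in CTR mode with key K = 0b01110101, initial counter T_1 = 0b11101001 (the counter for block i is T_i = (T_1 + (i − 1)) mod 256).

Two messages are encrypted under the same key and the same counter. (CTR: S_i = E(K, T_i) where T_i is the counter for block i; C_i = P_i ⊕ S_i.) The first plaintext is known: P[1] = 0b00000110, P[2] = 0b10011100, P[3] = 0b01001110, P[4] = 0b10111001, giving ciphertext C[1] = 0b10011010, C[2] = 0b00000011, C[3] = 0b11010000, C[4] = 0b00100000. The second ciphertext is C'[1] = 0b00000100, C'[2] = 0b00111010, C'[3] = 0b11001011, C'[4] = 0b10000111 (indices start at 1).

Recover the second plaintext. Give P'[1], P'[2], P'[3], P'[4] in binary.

P'[1] = 0b10011000, P'[2] = 0b10100101, P'[3] = 0b01010101, P'[4] = 0b00011110

In CTR with a reused counter, both messages share the same keystream S_i, so C_i ⊕ C'_i = P_i ⊕ P'_i and thus P'_i = P_i ⊕ C_i ⊕ C'_i.
P'[1]: 0b00000110 ⊕ 0b10011010 ⊕ 0b00000100 = 0b10011000.
P'[2]: 0b10011100 ⊕ 0b00000011 ⊕ 0b00111010 = 0b10100101.
P'[3]: 0b01001110 ⊕ 0b11010000 ⊕ 0b11001011 = 0b01010101.
P'[4]: 0b10111001 ⊕ 0b00100000 ⊕ 0b10000111 = 0b00011110.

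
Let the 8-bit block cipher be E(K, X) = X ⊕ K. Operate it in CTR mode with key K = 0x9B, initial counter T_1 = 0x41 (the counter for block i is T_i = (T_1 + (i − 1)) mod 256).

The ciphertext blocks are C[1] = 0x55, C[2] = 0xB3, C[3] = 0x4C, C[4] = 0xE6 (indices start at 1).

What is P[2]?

P[2] = 0x6A

CTR decryption: S_i = E(K, T_i) where T_i is the counter for block i; P_i = C_i ⊕ S_i.
P[2]: T = 0x42, S = E(K, T) = 0xD9; 0xB3 ⊕ 0xD9 = 0x6A.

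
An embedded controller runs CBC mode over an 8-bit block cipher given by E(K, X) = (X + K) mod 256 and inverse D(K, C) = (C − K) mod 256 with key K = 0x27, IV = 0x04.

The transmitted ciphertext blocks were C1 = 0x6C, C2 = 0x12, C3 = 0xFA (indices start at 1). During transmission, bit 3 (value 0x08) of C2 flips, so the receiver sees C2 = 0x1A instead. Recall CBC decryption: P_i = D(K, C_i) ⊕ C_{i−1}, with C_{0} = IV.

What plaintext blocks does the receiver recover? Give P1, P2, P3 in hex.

P1 = 0x41, P2 = 0x9F, P3 = 0xC9

Only C2 changed, to 0x1A. In CBC, a change in C_i garbles P_i and flips the same bit in P_{i+1}. Decrypting the received ciphertext:
P1: D(K, 0x6C) = 0x45; 0x45 ⊕ 0x04 = 0x41.
P2: D(K, 0x1A) = 0xF3; 0xF3 ⊕ 0x6C = 0x9F.
P3: D(K, 0xFA) = 0xD3; 0xD3 ⊕ 0x1A = 0xC9.
Blocks that differ from the original plaintext: P2, P3.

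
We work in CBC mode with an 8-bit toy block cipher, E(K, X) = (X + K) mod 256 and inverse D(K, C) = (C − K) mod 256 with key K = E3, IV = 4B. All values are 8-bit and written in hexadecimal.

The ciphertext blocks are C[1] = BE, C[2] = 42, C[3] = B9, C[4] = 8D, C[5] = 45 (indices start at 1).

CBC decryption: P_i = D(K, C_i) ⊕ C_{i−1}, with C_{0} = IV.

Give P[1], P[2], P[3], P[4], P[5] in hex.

P[1] = 90, P[2] = E1, P[3] = 94, P[4] = 13, P[5] = EF

P[1]: D(K, BE) = DB; DB ⊕ 4B = 90.
P[2]: D(K, 42) = 5F; 5F ⊕ BE = E1.
P[3]: D(K, B9) = D6; D6 ⊕ 42 = 94.
P[4]: D(K, 8D) = AA; AA ⊕ B9 = 13.
P[5]: D(K, 45) = 62; 62 ⊕ 8D = EF.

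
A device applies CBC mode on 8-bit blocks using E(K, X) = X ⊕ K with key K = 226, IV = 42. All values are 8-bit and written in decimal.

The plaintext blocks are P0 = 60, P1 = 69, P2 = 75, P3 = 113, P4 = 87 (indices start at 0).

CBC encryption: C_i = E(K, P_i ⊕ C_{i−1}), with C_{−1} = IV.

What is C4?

C0: P0 ⊕ 42 = 22; E(K, 22) = 244.
C1: P1 ⊕ 244 = 177; E(K, 177) = 83.
C2: P2 ⊕ 83 = 24; E(K, 24) = 250.
C3: P3 ⊕ 250 = 139; E(K, 139) = 105.
C4: P4 ⊕ 105 = 62; E(K, 62) = 220.

C4 = 220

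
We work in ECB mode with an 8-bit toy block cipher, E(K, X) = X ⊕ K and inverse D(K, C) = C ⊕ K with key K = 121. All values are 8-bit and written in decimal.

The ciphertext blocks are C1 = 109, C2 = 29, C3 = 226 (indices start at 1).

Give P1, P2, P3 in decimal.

P1 = 20, P2 = 100, P3 = 155

ECB decryption: P_i = D(K, C_i).
P1: D(K, 109) = 20.
P2: D(K, 29) = 100.
P3: D(K, 226) = 155.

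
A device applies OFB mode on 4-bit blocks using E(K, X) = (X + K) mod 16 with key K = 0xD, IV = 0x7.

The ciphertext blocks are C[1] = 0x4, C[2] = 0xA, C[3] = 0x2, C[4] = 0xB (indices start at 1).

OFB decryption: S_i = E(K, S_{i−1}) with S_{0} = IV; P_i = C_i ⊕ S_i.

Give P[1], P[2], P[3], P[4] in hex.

P[1] = 0x0, P[2] = 0xB, P[3] = 0xC, P[4] = 0x0

P[1]: S = E(K, 0x7) = 0x4; 0x4 ⊕ 0x4 = 0x0.
P[2]: S = E(K, 0x4) = 0x1; 0xA ⊕ 0x1 = 0xB.
P[3]: S = E(K, 0x1) = 0xE; 0x2 ⊕ 0xE = 0xC.
P[4]: S = E(K, 0xE) = 0xB; 0xB ⊕ 0xB = 0x0.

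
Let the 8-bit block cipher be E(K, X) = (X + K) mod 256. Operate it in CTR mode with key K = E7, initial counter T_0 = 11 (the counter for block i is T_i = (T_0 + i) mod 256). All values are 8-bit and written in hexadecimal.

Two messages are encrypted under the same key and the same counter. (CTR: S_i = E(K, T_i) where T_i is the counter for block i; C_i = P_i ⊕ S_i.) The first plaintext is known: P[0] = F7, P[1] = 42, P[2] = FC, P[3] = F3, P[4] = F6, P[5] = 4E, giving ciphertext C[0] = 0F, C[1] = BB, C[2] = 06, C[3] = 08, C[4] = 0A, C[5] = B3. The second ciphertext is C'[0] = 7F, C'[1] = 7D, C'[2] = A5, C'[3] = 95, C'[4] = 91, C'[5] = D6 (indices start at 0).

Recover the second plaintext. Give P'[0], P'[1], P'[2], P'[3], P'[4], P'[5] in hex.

In CTR with a reused counter, both messages share the same keystream S_i, so C_i ⊕ C'_i = P_i ⊕ P'_i and thus P'_i = P_i ⊕ C_i ⊕ C'_i.
P'[0]: F7 ⊕ 0F ⊕ 7F = 87.
P'[1]: 42 ⊕ BB ⊕ 7D = 84.
P'[2]: FC ⊕ 06 ⊕ A5 = 5F.
P'[3]: F3 ⊕ 08 ⊕ 95 = 6E.
P'[4]: F6 ⊕ 0A ⊕ 91 = 6D.
P'[5]: 4E ⊕ B3 ⊕ D6 = 2B.

P'[0] = 87, P'[1] = 84, P'[2] = 5F, P'[3] = 6E, P'[4] = 6D, P'[5] = 2B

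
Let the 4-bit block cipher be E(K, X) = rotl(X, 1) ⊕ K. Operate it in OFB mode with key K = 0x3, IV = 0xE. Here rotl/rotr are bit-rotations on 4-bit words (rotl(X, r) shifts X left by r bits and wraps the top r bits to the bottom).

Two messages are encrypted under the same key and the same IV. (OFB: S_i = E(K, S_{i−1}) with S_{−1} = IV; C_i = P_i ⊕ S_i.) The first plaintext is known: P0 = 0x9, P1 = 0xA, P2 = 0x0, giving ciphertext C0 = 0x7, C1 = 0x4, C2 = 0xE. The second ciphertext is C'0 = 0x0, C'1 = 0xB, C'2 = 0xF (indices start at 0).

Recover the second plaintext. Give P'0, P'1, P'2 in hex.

In OFB with a reused IV, both messages share the same keystream S_i, so C_i ⊕ C'_i = P_i ⊕ P'_i and thus P'_i = P_i ⊕ C_i ⊕ C'_i.
P'0: 0x9 ⊕ 0x7 ⊕ 0x0 = 0xE.
P'1: 0xA ⊕ 0x4 ⊕ 0xB = 0x5.
P'2: 0x0 ⊕ 0xE ⊕ 0xF = 0x1.

P'0 = 0xE, P'1 = 0x5, P'2 = 0x1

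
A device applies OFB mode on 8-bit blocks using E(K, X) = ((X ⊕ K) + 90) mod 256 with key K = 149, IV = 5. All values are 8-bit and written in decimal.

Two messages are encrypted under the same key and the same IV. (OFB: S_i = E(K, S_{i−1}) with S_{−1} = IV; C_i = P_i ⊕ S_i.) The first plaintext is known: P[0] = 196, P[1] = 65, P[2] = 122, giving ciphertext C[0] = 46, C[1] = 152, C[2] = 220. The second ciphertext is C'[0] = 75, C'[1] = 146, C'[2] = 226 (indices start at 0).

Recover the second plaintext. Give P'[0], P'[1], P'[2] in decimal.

P'[0] = 161, P'[1] = 75, P'[2] = 68

In OFB with a reused IV, both messages share the same keystream S_i, so C_i ⊕ C'_i = P_i ⊕ P'_i and thus P'_i = P_i ⊕ C_i ⊕ C'_i.
P'[0]: 196 ⊕ 46 ⊕ 75 = 161.
P'[1]: 65 ⊕ 152 ⊕ 146 = 75.
P'[2]: 122 ⊕ 220 ⊕ 226 = 68.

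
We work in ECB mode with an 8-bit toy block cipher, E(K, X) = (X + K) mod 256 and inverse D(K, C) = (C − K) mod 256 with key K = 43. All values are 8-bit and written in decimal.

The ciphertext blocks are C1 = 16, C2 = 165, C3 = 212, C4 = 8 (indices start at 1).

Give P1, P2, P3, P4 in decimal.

ECB decryption: P_i = D(K, C_i).
P1: D(K, 16) = 229.
P2: D(K, 165) = 122.
P3: D(K, 212) = 169.
P4: D(K, 8) = 221.

P1 = 229, P2 = 122, P3 = 169, P4 = 221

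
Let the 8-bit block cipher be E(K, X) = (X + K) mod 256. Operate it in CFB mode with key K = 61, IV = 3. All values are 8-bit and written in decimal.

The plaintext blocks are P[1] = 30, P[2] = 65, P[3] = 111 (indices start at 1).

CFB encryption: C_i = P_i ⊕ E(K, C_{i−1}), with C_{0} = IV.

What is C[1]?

C[1] = 94

C[1]: E(K, 3) = 64; 30 ⊕ 64 = 94.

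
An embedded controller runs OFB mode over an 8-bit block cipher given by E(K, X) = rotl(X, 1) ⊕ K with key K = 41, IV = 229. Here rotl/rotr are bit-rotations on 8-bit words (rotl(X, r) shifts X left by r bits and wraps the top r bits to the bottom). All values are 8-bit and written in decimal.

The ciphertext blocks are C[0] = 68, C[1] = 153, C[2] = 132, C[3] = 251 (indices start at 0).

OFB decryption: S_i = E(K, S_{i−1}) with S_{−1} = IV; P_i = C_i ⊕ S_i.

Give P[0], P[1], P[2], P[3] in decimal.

P[0] = 166, P[1] = 117, P[2] = 116, P[3] = 51

P[0]: S = E(K, 229) = 226; 68 ⊕ 226 = 166.
P[1]: S = E(K, 226) = 236; 153 ⊕ 236 = 117.
P[2]: S = E(K, 236) = 240; 132 ⊕ 240 = 116.
P[3]: S = E(K, 240) = 200; 251 ⊕ 200 = 51.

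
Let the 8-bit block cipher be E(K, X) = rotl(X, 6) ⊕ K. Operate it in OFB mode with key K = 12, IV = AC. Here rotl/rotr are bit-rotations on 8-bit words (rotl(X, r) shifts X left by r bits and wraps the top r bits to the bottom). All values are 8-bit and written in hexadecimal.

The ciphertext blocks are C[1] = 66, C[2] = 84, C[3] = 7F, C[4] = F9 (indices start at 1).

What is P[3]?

OFB decryption: S_i = E(K, S_{i−1}) with S_{0} = IV; P_i = C_i ⊕ S_i.
P[1]: S = E(K, AC) = 39; 66 ⊕ 39 = 5F.
P[2]: S = E(K, 39) = 5C; 84 ⊕ 5C = D8.
P[3]: S = E(K, 5C) = 05; 7F ⊕ 05 = 7A.

P[3] = 7A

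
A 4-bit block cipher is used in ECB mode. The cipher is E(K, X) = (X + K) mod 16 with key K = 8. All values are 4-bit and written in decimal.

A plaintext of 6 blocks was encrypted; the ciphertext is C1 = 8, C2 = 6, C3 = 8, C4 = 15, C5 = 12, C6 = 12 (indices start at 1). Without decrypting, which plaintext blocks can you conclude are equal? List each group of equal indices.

P1 = P3; P5 = P6

ECB encrypts each block independently with the same key, so equal ciphertext blocks imply equal plaintext blocks.
C1 = C3 = 8, so P1 = P3.
C5 = C6 = 12, so P5 = P6.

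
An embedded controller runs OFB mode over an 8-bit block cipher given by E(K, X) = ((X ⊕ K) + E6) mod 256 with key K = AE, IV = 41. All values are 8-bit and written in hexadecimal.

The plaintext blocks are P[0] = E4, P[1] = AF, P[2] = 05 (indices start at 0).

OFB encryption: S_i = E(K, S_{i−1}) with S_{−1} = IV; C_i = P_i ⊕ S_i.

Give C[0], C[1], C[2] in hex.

C[0] = 31, C[1] = CE, C[2] = B0

C[0]: S = E(K, 41) = D5; E4 ⊕ D5 = 31.
C[1]: S = E(K, D5) = 61; AF ⊕ 61 = CE.
C[2]: S = E(K, 61) = B5; 05 ⊕ B5 = B0.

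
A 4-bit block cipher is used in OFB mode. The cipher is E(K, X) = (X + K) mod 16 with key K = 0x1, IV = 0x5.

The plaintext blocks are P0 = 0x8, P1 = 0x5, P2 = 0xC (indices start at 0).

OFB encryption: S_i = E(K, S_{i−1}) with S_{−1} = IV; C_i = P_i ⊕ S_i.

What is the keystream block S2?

C0: S = E(K, 0x5) = 0x6; 0x8 ⊕ 0x6 = 0xE.
C1: S = E(K, 0x6) = 0x7; 0x5 ⊕ 0x7 = 0x2.
C2: S = E(K, 0x7) = 0x8; 0xC ⊕ 0x8 = 0x4.
So S2 = 0x8.

0x8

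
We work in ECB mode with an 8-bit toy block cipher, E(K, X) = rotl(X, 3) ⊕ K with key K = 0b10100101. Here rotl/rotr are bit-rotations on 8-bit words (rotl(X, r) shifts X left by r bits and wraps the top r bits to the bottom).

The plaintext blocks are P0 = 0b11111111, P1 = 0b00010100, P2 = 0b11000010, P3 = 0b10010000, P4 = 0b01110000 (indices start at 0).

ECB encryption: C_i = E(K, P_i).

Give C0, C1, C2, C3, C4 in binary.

C0: E(K, 0b11111111) = 0b01011010.
C1: E(K, 0b00010100) = 0b00000101.
C2: E(K, 0b11000010) = 0b10110011.
C3: E(K, 0b10010000) = 0b00100001.
C4: E(K, 0b01110000) = 0b00100110.

C0 = 0b01011010, C1 = 0b00000101, C2 = 0b10110011, C3 = 0b00100001, C4 = 0b00100110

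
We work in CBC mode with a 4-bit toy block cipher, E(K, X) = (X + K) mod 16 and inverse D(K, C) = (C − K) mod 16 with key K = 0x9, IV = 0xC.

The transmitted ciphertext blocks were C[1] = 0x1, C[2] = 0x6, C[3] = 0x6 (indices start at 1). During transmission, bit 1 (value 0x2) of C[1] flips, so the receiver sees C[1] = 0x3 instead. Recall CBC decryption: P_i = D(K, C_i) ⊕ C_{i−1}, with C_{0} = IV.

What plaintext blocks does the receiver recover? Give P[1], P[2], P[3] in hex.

Only C[1] changed, to 0x3. In CBC, a change in C_i garbles P_i and flips the same bit in P_{i+1}. Decrypting the received ciphertext:
P[1]: D(K, 0x3) = 0xA; 0xA ⊕ 0xC = 0x6.
P[2]: D(K, 0x6) = 0xD; 0xD ⊕ 0x3 = 0xE.
P[3]: D(K, 0x6) = 0xD; 0xD ⊕ 0x6 = 0xB.
Blocks that differ from the original plaintext: P[1], P[2].

P[1] = 0x6, P[2] = 0xE, P[3] = 0xB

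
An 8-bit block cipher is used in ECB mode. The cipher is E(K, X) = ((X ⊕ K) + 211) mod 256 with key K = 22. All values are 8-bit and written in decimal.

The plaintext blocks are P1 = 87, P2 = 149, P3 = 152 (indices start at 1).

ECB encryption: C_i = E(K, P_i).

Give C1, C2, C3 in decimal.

C1 = 20, C2 = 86, C3 = 97

C1: E(K, 87) = 20.
C2: E(K, 149) = 86.
C3: E(K, 152) = 97.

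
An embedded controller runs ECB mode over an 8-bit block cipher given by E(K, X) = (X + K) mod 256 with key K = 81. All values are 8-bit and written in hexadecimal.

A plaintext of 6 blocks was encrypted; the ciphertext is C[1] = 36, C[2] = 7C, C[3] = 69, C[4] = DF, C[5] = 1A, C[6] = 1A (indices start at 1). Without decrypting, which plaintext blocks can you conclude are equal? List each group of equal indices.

P[5] = P[6]

ECB encrypts each block independently with the same key, so equal ciphertext blocks imply equal plaintext blocks.
C[5] = C[6] = 1A, so P[5] = P[6].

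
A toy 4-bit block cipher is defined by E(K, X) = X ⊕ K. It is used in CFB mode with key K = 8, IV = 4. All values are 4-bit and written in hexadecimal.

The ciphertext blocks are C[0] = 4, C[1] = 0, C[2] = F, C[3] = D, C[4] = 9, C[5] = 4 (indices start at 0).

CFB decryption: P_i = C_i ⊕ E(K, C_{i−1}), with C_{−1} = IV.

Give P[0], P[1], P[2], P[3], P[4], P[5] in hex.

P[0] = 8, P[1] = C, P[2] = 7, P[3] = A, P[4] = C, P[5] = 5

P[0]: E(K, 4) = C; 4 ⊕ C = 8.
P[1]: E(K, 4) = C; 0 ⊕ C = C.
P[2]: E(K, 0) = 8; F ⊕ 8 = 7.
P[3]: E(K, F) = 7; D ⊕ 7 = A.
P[4]: E(K, D) = 5; 9 ⊕ 5 = C.
P[5]: E(K, 9) = 1; 4 ⊕ 1 = 5.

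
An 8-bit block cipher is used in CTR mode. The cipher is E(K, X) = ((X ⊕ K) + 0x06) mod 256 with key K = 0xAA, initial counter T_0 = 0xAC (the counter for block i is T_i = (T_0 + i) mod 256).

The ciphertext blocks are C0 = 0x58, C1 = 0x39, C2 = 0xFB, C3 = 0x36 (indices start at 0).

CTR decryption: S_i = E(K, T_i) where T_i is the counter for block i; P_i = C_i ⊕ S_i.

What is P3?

P3: T = 0xAF, S = E(K, T) = 0x0B; 0x36 ⊕ 0x0B = 0x3D.

P3 = 0x3D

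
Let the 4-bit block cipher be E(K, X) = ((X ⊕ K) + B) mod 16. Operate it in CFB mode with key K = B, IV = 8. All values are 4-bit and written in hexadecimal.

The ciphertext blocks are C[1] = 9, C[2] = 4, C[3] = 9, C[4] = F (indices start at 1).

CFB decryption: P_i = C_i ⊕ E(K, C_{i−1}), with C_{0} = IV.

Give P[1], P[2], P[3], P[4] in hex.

P[1]: E(K, 8) = E; 9 ⊕ E = 7.
P[2]: E(K, 9) = D; 4 ⊕ D = 9.
P[3]: E(K, 4) = A; 9 ⊕ A = 3.
P[4]: E(K, 9) = D; F ⊕ D = 2.

P[1] = 7, P[2] = 9, P[3] = 3, P[4] = 2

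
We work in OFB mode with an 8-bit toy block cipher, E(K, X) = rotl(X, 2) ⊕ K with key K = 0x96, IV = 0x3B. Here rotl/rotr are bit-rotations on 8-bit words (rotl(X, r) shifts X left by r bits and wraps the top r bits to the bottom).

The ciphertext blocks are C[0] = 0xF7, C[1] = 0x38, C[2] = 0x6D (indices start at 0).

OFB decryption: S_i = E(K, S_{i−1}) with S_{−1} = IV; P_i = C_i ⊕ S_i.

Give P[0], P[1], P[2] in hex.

P[0] = 0x8D, P[1] = 0x47, P[2] = 0x06

P[0]: S = E(K, 0x3B) = 0x7A; 0xF7 ⊕ 0x7A = 0x8D.
P[1]: S = E(K, 0x7A) = 0x7F; 0x38 ⊕ 0x7F = 0x47.
P[2]: S = E(K, 0x7F) = 0x6B; 0x6D ⊕ 0x6B = 0x06.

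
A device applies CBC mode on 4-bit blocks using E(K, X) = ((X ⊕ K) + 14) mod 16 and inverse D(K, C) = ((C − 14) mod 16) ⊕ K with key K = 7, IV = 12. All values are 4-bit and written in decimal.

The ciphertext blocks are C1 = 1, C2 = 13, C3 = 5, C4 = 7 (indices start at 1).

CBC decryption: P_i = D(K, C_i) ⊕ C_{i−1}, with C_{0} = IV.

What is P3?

P3: D(K, 5) = 0; 0 ⊕ 13 = 13.

P3 = 13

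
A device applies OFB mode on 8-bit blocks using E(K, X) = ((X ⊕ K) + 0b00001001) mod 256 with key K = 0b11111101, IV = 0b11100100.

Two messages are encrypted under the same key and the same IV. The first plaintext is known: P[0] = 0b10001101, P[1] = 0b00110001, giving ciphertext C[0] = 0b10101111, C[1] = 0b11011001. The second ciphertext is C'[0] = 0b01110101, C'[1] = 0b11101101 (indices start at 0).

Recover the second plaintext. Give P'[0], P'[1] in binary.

P'[0] = 0b01010111, P'[1] = 0b00000101

In OFB with a reused IV, both messages share the same keystream S_i, so C_i ⊕ C'_i = P_i ⊕ P'_i and thus P'_i = P_i ⊕ C_i ⊕ C'_i.
P'[0]: 0b10001101 ⊕ 0b10101111 ⊕ 0b01110101 = 0b01010111.
P'[1]: 0b00110001 ⊕ 0b11011001 ⊕ 0b11101101 = 0b00000101.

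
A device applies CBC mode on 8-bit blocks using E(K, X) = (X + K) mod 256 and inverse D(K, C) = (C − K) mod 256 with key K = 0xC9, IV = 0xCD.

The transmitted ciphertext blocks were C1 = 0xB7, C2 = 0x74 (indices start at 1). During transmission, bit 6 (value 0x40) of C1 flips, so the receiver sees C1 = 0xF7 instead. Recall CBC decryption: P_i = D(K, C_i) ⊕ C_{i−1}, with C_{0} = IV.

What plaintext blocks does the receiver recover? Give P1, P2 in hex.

Only C1 changed, to 0xF7. In CBC, a change in C_i garbles P_i and flips the same bit in P_{i+1}. Decrypting the received ciphertext:
P1: D(K, 0xF7) = 0x2E; 0x2E ⊕ 0xCD = 0xE3.
P2: D(K, 0x74) = 0xAB; 0xAB ⊕ 0xF7 = 0x5C.
Blocks that differ from the original plaintext: P1, P2.

P1 = 0xE3, P2 = 0x5C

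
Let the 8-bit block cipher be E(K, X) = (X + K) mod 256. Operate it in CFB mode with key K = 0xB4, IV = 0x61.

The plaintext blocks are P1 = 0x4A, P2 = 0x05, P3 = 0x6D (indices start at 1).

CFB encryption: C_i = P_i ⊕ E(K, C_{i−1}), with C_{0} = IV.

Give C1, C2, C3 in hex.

C1: E(K, 0x61) = 0x15; 0x4A ⊕ 0x15 = 0x5F.
C2: E(K, 0x5F) = 0x13; 0x05 ⊕ 0x13 = 0x16.
C3: E(K, 0x16) = 0xCA; 0x6D ⊕ 0xCA = 0xA7.

C1 = 0x5F, C2 = 0x16, C3 = 0xA7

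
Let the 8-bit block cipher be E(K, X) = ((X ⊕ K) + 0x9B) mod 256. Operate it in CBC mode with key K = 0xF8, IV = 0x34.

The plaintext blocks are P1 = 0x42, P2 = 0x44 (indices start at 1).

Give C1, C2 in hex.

C1 = 0x29, C2 = 0x30

CBC encryption: C_i = E(K, P_i ⊕ C_{i−1}), with C_{0} = IV.
C1: P1 ⊕ 0x34 = 0x76; E(K, 0x76) = 0x29.
C2: P2 ⊕ 0x29 = 0x6D; E(K, 0x6D) = 0x30.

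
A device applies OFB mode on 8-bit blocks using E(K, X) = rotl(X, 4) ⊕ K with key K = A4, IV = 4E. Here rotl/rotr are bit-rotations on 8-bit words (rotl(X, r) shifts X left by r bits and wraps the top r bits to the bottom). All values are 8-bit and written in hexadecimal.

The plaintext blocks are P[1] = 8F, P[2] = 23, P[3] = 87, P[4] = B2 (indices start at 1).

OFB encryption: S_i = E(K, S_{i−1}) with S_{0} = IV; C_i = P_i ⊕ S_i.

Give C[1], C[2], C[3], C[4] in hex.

C[1]: S = E(K, 4E) = 40; 8F ⊕ 40 = CF.
C[2]: S = E(K, 40) = A0; 23 ⊕ A0 = 83.
C[3]: S = E(K, A0) = AE; 87 ⊕ AE = 29.
C[4]: S = E(K, AE) = 4E; B2 ⊕ 4E = FC.

C[1] = CF, C[2] = 83, C[3] = 29, C[4] = FC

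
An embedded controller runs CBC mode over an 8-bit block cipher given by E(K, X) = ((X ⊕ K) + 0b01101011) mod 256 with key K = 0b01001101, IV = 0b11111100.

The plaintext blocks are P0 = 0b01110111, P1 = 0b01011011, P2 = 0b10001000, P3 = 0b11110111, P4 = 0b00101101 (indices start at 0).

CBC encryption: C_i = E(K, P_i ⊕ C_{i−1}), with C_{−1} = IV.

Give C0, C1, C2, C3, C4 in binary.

C0: P0 ⊕ 0b11111100 = 0b10001011; E(K, 0b10001011) = 0b00110001.
C1: P1 ⊕ 0b00110001 = 0b01101010; E(K, 0b01101010) = 0b10010010.
C2: P2 ⊕ 0b10010010 = 0b00011010; E(K, 0b00011010) = 0b11000010.
C3: P3 ⊕ 0b11000010 = 0b00110101; E(K, 0b00110101) = 0b11100011.
C4: P4 ⊕ 0b11100011 = 0b11001110; E(K, 0b11001110) = 0b11101110.

C0 = 0b00110001, C1 = 0b10010010, C2 = 0b11000010, C3 = 0b11100011, C4 = 0b11101110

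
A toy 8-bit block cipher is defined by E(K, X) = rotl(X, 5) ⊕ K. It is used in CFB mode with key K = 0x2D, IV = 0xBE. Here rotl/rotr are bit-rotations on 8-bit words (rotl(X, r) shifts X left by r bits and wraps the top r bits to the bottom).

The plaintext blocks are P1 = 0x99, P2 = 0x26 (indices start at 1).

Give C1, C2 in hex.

CFB encryption: C_i = P_i ⊕ E(K, C_{i−1}), with C_{0} = IV.
C1: E(K, 0xBE) = 0xFA; 0x99 ⊕ 0xFA = 0x63.
C2: E(K, 0x63) = 0x41; 0x26 ⊕ 0x41 = 0x67.

C1 = 0x63, C2 = 0x67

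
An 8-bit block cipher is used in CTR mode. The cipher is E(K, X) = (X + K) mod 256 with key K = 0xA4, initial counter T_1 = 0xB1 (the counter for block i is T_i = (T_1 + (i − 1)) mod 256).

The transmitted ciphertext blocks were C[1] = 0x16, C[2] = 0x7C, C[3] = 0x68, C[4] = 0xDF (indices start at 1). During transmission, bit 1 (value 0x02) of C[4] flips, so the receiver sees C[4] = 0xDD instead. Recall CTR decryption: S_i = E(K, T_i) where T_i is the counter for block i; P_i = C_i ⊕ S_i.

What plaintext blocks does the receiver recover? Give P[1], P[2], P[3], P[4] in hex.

P[1] = 0x43, P[2] = 0x2A, P[3] = 0x3F, P[4] = 0x85

Only C[4] changed, to 0xDD. In CTR, a change in C_i flips the same bit in P_i only; the keystream is unaffected. Decrypting the received ciphertext:
P[1]: T = 0xB1, S = E(K, T) = 0x55; 0x16 ⊕ 0x55 = 0x43.
P[2]: T = 0xB2, S = E(K, T) = 0x56; 0x7C ⊕ 0x56 = 0x2A.
P[3]: T = 0xB3, S = E(K, T) = 0x57; 0x68 ⊕ 0x57 = 0x3F.
P[4]: T = 0xB4, S = E(K, T) = 0x58; 0xDD ⊕ 0x58 = 0x85.
Blocks that differ from the original plaintext: P[4].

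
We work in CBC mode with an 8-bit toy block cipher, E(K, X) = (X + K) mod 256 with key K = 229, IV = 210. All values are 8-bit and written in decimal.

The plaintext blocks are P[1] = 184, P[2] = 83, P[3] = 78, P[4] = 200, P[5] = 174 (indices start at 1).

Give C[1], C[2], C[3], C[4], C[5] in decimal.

CBC encryption: C_i = E(K, P_i ⊕ C_{i−1}), with C_{0} = IV.
C[1]: P[1] ⊕ 210 = 106; E(K, 106) = 79.
C[2]: P[2] ⊕ 79 = 28; E(K, 28) = 1.
C[3]: P[3] ⊕ 1 = 79; E(K, 79) = 52.
C[4]: P[4] ⊕ 52 = 252; E(K, 252) = 225.
C[5]: P[5] ⊕ 225 = 79; E(K, 79) = 52.

C[1] = 79, C[2] = 1, C[3] = 52, C[4] = 225, C[5] = 52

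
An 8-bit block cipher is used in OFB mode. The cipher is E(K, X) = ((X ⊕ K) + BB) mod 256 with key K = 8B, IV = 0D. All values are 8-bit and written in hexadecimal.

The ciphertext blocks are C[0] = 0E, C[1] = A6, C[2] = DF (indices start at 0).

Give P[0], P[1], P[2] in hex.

P[0] = 4F, P[1] = 23, P[2] = 16

OFB decryption: S_i = E(K, S_{i−1}) with S_{−1} = IV; P_i = C_i ⊕ S_i.
P[0]: S = E(K, 0D) = 41; 0E ⊕ 41 = 4F.
P[1]: S = E(K, 41) = 85; A6 ⊕ 85 = 23.
P[2]: S = E(K, 85) = C9; DF ⊕ C9 = 16.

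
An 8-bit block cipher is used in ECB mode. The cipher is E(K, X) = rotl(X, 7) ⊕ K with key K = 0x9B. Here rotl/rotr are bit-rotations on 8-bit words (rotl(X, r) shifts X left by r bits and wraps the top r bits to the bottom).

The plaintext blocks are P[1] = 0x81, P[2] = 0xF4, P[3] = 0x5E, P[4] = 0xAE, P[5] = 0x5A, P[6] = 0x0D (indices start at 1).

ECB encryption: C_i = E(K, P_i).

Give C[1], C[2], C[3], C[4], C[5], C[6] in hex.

C[1]: E(K, 0x81) = 0x5B.
C[2]: E(K, 0xF4) = 0xE1.
C[3]: E(K, 0x5E) = 0xB4.
C[4]: E(K, 0xAE) = 0xCC.
C[5]: E(K, 0x5A) = 0xB6.
C[6]: E(K, 0x0D) = 0x1D.

C[1] = 0x5B, C[2] = 0xE1, C[3] = 0xB4, C[4] = 0xCC, C[5] = 0xB6, C[6] = 0x1D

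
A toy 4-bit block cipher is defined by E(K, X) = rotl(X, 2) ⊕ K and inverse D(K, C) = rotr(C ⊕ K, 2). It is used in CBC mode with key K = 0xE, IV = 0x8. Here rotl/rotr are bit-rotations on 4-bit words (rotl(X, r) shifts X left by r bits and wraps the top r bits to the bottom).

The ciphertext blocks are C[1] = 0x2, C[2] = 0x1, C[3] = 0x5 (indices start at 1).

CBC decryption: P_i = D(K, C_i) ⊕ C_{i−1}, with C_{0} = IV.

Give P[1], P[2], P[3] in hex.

P[1]: D(K, 0x2) = 0x3; 0x3 ⊕ 0x8 = 0xB.
P[2]: D(K, 0x1) = 0xF; 0xF ⊕ 0x2 = 0xD.
P[3]: D(K, 0x5) = 0xE; 0xE ⊕ 0x1 = 0xF.

P[1] = 0xB, P[2] = 0xD, P[3] = 0xF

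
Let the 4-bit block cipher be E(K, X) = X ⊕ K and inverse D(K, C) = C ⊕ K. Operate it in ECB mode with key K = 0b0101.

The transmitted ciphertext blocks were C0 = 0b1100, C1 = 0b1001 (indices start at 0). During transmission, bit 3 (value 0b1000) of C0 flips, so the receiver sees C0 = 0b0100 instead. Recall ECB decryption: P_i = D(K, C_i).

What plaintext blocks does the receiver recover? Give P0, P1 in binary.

P0 = 0b0001, P1 = 0b1100

Only C0 changed, to 0b0100. In ECB, a change in C_i affects only P_i. Decrypting the received ciphertext:
P0: D(K, 0b0100) = 0b0001.
P1: D(K, 0b1001) = 0b1100.
Blocks that differ from the original plaintext: P0.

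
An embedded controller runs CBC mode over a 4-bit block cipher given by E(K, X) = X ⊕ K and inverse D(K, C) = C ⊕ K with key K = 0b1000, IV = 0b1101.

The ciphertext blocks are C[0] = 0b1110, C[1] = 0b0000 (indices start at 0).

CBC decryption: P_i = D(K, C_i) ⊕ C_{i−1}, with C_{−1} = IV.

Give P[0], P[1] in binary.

P[0]: D(K, 0b1110) = 0b0110; 0b0110 ⊕ 0b1101 = 0b1011.
P[1]: D(K, 0b0000) = 0b1000; 0b1000 ⊕ 0b1110 = 0b0110.

P[0] = 0b1011, P[1] = 0b0110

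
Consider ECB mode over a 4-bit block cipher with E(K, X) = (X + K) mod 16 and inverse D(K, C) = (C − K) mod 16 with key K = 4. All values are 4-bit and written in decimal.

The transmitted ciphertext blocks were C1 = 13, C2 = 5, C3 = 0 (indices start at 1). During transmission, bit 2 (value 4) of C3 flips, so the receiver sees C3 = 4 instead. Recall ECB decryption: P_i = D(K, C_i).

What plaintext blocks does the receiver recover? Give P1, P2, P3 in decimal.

P1 = 9, P2 = 1, P3 = 0

Only C3 changed, to 4. In ECB, a change in C_i affects only P_i. Decrypting the received ciphertext:
P1: D(K, 13) = 9.
P2: D(K, 5) = 1.
P3: D(K, 4) = 0.
Blocks that differ from the original plaintext: P3.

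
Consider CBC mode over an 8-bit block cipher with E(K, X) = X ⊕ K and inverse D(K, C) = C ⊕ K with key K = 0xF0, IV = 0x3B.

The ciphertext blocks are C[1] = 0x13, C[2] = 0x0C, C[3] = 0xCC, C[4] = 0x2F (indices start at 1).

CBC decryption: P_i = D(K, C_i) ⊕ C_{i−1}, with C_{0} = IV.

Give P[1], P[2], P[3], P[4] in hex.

P[1] = 0xD8, P[2] = 0xEF, P[3] = 0x30, P[4] = 0x13

P[1]: D(K, 0x13) = 0xE3; 0xE3 ⊕ 0x3B = 0xD8.
P[2]: D(K, 0x0C) = 0xFC; 0xFC ⊕ 0x13 = 0xEF.
P[3]: D(K, 0xCC) = 0x3C; 0x3C ⊕ 0x0C = 0x30.
P[4]: D(K, 0x2F) = 0xDF; 0xDF ⊕ 0xCC = 0x13.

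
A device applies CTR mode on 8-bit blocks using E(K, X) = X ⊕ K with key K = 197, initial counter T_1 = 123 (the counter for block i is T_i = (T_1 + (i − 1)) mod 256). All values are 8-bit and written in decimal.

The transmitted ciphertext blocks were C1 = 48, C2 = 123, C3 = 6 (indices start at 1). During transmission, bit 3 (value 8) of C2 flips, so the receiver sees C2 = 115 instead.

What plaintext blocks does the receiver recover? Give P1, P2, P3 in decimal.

CTR decryption: S_i = E(K, T_i) where T_i is the counter for block i; P_i = C_i ⊕ S_i.
Only C2 changed, to 115. In CTR, a change in C_i flips the same bit in P_i only; the keystream is unaffected. Decrypting the received ciphertext:
P1: T = 123, S = E(K, T) = 190; 48 ⊕ 190 = 142.
P2: T = 124, S = E(K, T) = 185; 115 ⊕ 185 = 202.
P3: T = 125, S = E(K, T) = 184; 6 ⊕ 184 = 190.
Blocks that differ from the original plaintext: P2.

P1 = 142, P2 = 202, P3 = 190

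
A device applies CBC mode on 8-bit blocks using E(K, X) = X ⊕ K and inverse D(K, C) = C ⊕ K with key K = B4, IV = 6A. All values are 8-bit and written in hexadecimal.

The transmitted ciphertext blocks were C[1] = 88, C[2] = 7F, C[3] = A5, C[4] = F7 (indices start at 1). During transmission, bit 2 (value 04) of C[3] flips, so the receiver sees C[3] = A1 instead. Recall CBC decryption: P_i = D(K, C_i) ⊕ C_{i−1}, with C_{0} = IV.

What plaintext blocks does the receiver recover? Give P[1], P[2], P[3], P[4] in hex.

P[1] = 56, P[2] = 43, P[3] = 6A, P[4] = E2

Only C[3] changed, to A1. In CBC, a change in C_i garbles P_i and flips the same bit in P_{i+1}. Decrypting the received ciphertext:
P[1]: D(K, 88) = 3C; 3C ⊕ 6A = 56.
P[2]: D(K, 7F) = CB; CB ⊕ 88 = 43.
P[3]: D(K, A1) = 15; 15 ⊕ 7F = 6A.
P[4]: D(K, F7) = 43; 43 ⊕ A1 = E2.
Blocks that differ from the original plaintext: P[3], P[4].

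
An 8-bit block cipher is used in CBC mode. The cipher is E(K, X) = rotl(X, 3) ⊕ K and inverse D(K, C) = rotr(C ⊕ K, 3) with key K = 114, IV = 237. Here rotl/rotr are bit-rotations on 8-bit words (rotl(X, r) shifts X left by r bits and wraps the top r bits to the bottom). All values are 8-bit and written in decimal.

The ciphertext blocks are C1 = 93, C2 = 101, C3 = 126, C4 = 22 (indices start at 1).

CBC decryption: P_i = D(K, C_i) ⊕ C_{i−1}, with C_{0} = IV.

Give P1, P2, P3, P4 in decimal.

P1: D(K, 93) = 229; 229 ⊕ 237 = 8.
P2: D(K, 101) = 226; 226 ⊕ 93 = 191.
P3: D(K, 126) = 129; 129 ⊕ 101 = 228.
P4: D(K, 22) = 140; 140 ⊕ 126 = 242.

P1 = 8, P2 = 191, P3 = 228, P4 = 242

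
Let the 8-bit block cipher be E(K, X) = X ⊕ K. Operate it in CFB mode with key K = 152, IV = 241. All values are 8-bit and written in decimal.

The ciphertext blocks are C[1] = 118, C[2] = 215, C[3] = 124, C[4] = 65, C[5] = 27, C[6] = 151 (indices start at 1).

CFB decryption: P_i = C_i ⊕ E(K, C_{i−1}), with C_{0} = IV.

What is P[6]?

P[6] = 20

P[6]: E(K, 27) = 131; 151 ⊕ 131 = 20.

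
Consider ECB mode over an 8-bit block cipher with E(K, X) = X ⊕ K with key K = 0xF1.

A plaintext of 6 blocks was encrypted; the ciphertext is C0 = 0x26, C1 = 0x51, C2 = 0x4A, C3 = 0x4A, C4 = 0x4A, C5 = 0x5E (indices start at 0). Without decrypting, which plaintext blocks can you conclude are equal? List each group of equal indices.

P2 = P3 = P4

ECB encrypts each block independently with the same key, so equal ciphertext blocks imply equal plaintext blocks.
C2 = C3 = C4 = 0x4A, so P2 = P3 = P4.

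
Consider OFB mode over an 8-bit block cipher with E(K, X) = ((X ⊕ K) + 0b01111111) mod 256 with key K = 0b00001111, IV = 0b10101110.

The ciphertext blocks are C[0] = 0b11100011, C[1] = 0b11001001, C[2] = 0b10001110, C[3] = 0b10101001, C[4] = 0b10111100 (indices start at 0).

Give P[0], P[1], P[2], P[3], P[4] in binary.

P[0] = 0b11000011, P[1] = 0b01100111, P[2] = 0b10101110, P[3] = 0b00000111, P[4] = 0b10011100

OFB decryption: S_i = E(K, S_{i−1}) with S_{−1} = IV; P_i = C_i ⊕ S_i.
P[0]: S = E(K, 0b10101110) = 0b00100000; 0b11100011 ⊕ 0b00100000 = 0b11000011.
P[1]: S = E(K, 0b00100000) = 0b10101110; 0b11001001 ⊕ 0b10101110 = 0b01100111.
P[2]: S = E(K, 0b10101110) = 0b00100000; 0b10001110 ⊕ 0b00100000 = 0b10101110.
P[3]: S = E(K, 0b00100000) = 0b10101110; 0b10101001 ⊕ 0b10101110 = 0b00000111.
P[4]: S = E(K, 0b10101110) = 0b00100000; 0b10111100 ⊕ 0b00100000 = 0b10011100.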